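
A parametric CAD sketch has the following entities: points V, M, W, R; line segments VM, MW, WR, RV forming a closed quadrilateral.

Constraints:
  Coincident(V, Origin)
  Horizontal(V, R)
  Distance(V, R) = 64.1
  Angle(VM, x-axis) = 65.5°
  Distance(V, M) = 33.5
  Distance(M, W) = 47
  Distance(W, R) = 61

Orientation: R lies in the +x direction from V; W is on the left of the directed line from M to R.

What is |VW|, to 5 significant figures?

78.289

V is at the origin; VR is horizontal with |VR| = 64.1 and R in +x, so R = (64.1, 0). VM runs at 65.5° with |VM| = 33.5, so M = (13.892, 30.484). W is determined by |MW| = 47.0 and |WR| = 61.0 together: it lies at the intersection of circle(M, 47.0) and circle(R, 61.0). With |MR| = 58.737, the foot of the radical line on MR is 16.498 from M and the perpendicular offset is √(47.0² − 16.498²) = 44.009. Taking the left-of-MR solution: W = (50.834, 59.540).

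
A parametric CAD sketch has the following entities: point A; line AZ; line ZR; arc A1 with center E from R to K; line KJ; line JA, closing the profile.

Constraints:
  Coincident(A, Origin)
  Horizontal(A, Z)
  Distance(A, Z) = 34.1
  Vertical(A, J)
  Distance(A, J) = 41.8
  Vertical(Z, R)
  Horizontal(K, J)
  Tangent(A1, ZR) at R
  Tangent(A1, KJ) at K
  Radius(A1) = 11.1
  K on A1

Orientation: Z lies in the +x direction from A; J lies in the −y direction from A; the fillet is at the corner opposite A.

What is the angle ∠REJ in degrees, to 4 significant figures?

154.2°

A is at the origin; AZ is horizontal with |AZ| = 34.1 and Z on the +x side, so Z = (34.10, 0.000). A and J share the same x with |AJ| = 41.8 and J on the −y side, so J = (0.000, -41.80). The virtual corner opposite A is at (34.10, -41.80). A1 meets ZR tangentially, so ER is at right angles to ZR and since A1 is tangent to KJ there, EK ⟂ KJ, with radius 11.1, so the center E sits 11.1 in from both sides at E = (23.00, -30.70). That places the tangent points at R = (34.10, -30.70) on ZR and K = (23.00, -41.80) on KJ. Then cos ∠REJ = ER·EJ / (|ER||EJ|), giving 154.2°.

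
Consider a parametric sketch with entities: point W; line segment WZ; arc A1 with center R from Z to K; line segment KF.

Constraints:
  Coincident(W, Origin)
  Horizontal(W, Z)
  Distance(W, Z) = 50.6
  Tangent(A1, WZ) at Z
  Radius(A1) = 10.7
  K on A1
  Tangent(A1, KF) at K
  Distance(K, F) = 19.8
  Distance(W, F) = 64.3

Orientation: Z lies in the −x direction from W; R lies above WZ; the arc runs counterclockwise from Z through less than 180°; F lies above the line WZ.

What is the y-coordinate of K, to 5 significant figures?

17.665

Checks: |RK| = 10.70 ✓; ∠(RK, KF) = 90.00° ✓; |KF| = 19.80 ✓; |WF| = 64.30 ✓.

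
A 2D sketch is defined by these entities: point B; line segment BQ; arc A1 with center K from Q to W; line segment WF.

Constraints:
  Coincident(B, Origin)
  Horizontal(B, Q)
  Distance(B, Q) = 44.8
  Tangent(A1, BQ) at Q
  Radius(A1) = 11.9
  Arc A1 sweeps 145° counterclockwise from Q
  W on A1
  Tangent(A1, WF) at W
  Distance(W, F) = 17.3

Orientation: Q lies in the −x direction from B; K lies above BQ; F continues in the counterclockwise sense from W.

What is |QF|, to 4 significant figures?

32.41

On A1, Q sits at bearing -90° from K; a 145° counterclockwise sweep puts W at bearing 55°, so W = K + 11.9·(cos 55°, sin 55°) = (-37.97, 21.65). The tangent condition forces KW to be normal to WF, so WF runs along (−sin 55°, cos 55°); with |WF| = 17.3, F = (-52.15, 31.57). Then |QF| = |F − Q| = 32.41.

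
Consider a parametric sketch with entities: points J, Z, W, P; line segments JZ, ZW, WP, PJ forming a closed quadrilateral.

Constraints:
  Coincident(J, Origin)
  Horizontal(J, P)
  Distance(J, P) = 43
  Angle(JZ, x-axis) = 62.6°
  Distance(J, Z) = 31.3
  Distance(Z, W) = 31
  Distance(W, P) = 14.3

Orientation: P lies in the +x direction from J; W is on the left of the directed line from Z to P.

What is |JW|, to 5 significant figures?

44.654

Checks: |ZW| = 31.00 ✓; |WP| = 14.30 ✓.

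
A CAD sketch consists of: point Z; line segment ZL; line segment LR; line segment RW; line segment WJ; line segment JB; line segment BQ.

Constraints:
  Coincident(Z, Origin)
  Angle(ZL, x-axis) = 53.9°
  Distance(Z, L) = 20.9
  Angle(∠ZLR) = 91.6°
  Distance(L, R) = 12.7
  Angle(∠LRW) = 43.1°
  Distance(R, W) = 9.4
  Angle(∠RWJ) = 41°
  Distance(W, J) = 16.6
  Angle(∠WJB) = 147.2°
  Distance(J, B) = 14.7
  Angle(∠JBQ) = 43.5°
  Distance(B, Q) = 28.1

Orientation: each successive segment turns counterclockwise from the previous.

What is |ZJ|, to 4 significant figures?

32.03

∠LRW = 43.1° gives RW at -80.80° from the x-axis; with |RW| = 9.4, W = (3.769, 15.37). ∠RWJ = 41.0° gives WJ at 58.20° from the x-axis; with |WJ| = 16.6, J = (12.52, 29.48). Then |ZJ| = |J − Z| = 32.03.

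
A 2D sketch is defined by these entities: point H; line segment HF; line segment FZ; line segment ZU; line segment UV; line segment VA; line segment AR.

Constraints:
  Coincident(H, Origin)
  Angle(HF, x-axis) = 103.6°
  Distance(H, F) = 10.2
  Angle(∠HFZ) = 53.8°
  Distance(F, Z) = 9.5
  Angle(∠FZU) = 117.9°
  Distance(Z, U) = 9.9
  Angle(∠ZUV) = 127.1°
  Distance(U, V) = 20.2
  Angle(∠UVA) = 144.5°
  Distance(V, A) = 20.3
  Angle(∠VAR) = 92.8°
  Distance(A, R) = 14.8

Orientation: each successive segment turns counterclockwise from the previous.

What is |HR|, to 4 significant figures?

30.70

H is at the origin; HF runs at 103.6° with length 10.2, so F = (-2.398, 9.914). ∠HFZ = 53.8° gives FZ at -130.2° from the x-axis; with |FZ| = 9.5, Z = (-8.530, 2.658). ∠FZU = 117.9° gives ZU at -68.10° from the x-axis; with |ZU| = 9.9, U = (-4.838, -6.528). ∠ZUV = 127.1° gives UV at -15.20° from the x-axis; with |UV| = 20.2, V = (14.66, -11.82). ∠UVA = 144.5° gives VA at 20.30° from the x-axis; with |VA| = 20.3, A = (33.69, -4.781). ∠VAR = 92.8° gives AR at 107.5° from the x-axis; with |AR| = 14.8, R = (29.24, 9.334). Then |HR| = |R − H| = 30.70.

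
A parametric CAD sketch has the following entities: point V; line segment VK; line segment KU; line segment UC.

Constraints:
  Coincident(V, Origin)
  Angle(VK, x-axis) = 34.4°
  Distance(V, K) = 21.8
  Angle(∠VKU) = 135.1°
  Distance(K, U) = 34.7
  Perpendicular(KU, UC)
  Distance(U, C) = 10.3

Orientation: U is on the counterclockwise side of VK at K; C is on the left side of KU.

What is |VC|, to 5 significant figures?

50.399

V is at the origin; VK runs at 34.4° with length 21.8, so K = 21.8·(cos 34.4°, sin 34.4°) = (17.987, 12.316). ∠VKU = 135.1°, so KU runs at 34.4° + (180° − 135.1°) = 79.300° from the x-axis; with |KU| = 34.7, U = K + 34.7·(cos 79.300°, sin 79.300°) = (24.430, 46.413). The perpendicularity gives UC at right angles to KU; with |UC| = 10.3 on the left of KU, C = U + 10.3·(-0.98261, 0.18567) = (14.309, 48.325). Then |VC| = |C − V| = 50.399.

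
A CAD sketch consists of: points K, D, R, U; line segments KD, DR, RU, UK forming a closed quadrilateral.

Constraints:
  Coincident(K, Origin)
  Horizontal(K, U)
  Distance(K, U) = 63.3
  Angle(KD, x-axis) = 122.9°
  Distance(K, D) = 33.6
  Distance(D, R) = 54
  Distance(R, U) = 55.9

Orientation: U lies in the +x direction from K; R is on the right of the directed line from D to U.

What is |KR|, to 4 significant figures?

20.41

Checks: |DR| = 54.00 ✓; |RU| = 55.90 ✓.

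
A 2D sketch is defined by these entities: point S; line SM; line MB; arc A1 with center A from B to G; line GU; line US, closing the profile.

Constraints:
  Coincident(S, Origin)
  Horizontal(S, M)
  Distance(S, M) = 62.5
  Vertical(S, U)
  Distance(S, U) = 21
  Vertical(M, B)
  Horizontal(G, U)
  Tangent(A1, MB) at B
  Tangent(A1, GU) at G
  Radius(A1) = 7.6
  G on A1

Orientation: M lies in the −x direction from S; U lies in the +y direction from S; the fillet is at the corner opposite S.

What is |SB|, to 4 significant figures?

63.92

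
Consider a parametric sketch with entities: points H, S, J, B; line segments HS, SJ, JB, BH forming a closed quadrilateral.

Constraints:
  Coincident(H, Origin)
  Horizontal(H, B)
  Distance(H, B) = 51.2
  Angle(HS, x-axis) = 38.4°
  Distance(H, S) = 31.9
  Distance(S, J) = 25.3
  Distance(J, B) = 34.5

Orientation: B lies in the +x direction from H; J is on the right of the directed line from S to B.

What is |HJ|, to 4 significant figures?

17.46

H is at the origin; H and B share the same y with |HB| = 51.2 and B in +x, so B = (51.2, 0). HS runs at 38.4° with |HS| = 31.9, so S = (25.00, 19.81). J is determined by |SJ| = 25.3 and |JB| = 34.5 together: it lies at the intersection of circle(S, 25.3) and circle(B, 34.5). With |SB| = 32.85, the foot of the radical line on SB is 8.051 from S and the perpendicular offset is √(25.3² − 8.051²) = 23.98. Taking the right-of-SB solution: J = (16.95, -4.172).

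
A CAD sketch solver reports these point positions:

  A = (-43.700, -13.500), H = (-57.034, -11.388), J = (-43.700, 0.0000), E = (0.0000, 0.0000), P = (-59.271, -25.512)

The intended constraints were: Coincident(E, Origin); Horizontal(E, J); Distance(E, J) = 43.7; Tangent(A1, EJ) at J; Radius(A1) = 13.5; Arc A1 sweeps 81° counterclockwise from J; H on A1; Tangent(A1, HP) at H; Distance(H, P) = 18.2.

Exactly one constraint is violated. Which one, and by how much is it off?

Distance(H, P) = 18.2 — off by 3.90.

E = (0.00, 0.00) ✓; E.y = 0.00, J.y = 0.00 ✓; |EJ| = 43.70 ✓; ∠(AJ, JE) = 90.00° ✓; |AJ| = 13.50 ✓; bearing(A→H) − bearing(A→J) = 81.00° ✓; |AH| = 13.50 ✓; ∠(AH, HP) = 90.00° ✓; |HP| = 14.30 ✗.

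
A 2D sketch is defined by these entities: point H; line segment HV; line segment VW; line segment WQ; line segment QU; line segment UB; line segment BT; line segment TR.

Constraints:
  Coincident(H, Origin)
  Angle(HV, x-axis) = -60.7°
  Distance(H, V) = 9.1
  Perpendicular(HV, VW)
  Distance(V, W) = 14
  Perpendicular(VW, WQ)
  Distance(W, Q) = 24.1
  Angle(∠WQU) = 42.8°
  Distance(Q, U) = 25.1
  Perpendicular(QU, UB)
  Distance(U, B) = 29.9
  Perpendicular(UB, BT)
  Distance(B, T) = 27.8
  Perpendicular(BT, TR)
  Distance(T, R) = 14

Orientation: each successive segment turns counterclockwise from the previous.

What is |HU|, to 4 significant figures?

4.583

H is at the origin; HV runs at -60.7° with length 9.1, so V = (4.453, -7.936). The perpendicularity gives VW at right angles to HV, so VW runs at 29.30°; with |VW| = 14.0, W = (16.66, -1.084). VW ⟂ WQ, so WQ runs at 119.3°; with |WQ| = 24.1, Q = (4.868, 19.93). ∠WQU = 42.8° gives QU at -103.5° from the x-axis; with |QU| = 25.1, U = (-0.9912, -4.474). Then |HU| = |U − H| = 4.583.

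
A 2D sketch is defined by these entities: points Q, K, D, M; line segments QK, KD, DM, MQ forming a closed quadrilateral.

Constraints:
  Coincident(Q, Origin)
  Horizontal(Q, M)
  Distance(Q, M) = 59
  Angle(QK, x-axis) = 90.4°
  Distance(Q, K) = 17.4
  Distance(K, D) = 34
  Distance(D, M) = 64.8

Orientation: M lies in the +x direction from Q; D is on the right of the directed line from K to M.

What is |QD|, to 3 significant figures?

16.8

Q is at the origin; QM is horizontal with |QM| = 59.0 and M in +x, so M = (59.0, 0). QK runs at 90.4° with |QK| = 17.4, so K = (-0.121, 17.4). D is determined by |KD| = 34.0 and |DM| = 64.8 together: it lies at the intersection of circle(K, 34.0) and circle(M, 64.8). With |KM| = 61.6, the foot of the radical line on KM is 6.13 from K and the perpendicular offset is √(34.0² − 6.13²) = 33.4. Taking the right-of-KM solution: D = (-3.69, -16.4).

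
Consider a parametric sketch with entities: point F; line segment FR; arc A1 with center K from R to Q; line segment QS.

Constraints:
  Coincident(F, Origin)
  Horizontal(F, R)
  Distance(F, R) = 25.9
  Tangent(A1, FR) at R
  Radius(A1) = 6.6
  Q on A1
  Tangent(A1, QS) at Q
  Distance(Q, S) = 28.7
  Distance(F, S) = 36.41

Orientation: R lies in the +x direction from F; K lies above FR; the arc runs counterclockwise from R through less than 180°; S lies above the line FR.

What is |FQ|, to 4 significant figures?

32.93

F is at the origin; F and R share the same y with |FR| = 25.9 and R on the +x side, so R = (25.90, 0.000). The tangent condition forces KR to be normal to FR, so K = R + (0, 6.6) = (25.90, 6.600). Since KQ ⟂ QS (tangency), |KS| = √(6.6² + 28.7²) = 29.45 regardless of where Q sits on A1. So S lies on both circle(F, 36.41) and circle(K, 29.45); the above-FR intersection is S = (14.09, 33.58). Q is the foot of the tangent from S: Q = (31.20, 10.54).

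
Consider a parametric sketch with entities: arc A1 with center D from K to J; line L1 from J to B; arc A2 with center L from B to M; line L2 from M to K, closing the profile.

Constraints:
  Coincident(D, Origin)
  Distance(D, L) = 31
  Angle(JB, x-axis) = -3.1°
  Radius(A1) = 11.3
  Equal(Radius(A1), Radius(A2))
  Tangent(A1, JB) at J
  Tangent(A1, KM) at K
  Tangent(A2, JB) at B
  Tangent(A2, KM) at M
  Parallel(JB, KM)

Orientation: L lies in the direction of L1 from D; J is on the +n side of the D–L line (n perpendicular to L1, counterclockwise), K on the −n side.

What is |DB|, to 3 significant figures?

33.0

The slot axis is L1's direction at -3.1°, so u = (cos -3.1°, sin -3.1°) = (0.999, -0.0541) and n = (−sin -3.1°, cos -3.1°) = (0.0541, 0.999). D is at the origin and L lies 31.0 along u from D, so L = 31.0·u = (31.0, -1.68). Tangency of A1 to both parallel lines with radius 11.3 puts J and K at D ± 11.3·n: J = (0.611, 11.3), K = (-0.611, -11.3). Equal radii place B and M the same way about L: B = L + 11.3·n = (31.6, 9.61), M = L − 11.3·n = (30.3, -13.0). Then |DB| = |B − D| = 33.0.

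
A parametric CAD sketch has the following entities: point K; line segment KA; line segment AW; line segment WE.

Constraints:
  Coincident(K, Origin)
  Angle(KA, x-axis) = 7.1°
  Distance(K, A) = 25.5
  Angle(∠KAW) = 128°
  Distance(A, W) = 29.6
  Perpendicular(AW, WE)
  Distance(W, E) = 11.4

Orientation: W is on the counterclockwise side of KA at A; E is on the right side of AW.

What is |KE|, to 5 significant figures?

55.172

K is at the origin; KA runs at 7.1° with length 25.5, so A = 25.5·(cos 7.1°, sin 7.1°) = (25.304, 3.1518). ∠KAW = 128.0°, so AW runs at 7.1° + (180° − 128.0°) = 59.100° from the x-axis; with |AW| = 29.6, W = A + 29.6·(cos 59.100°, sin 59.100°) = (40.505, 28.551). The perpendicularity gives WE at right angles to AW; with |WE| = 11.4 on the right of AW, E = W + 11.4·(0.85806, -0.51354) = (50.287, 22.696). Then |KE| = |E − K| = 55.172.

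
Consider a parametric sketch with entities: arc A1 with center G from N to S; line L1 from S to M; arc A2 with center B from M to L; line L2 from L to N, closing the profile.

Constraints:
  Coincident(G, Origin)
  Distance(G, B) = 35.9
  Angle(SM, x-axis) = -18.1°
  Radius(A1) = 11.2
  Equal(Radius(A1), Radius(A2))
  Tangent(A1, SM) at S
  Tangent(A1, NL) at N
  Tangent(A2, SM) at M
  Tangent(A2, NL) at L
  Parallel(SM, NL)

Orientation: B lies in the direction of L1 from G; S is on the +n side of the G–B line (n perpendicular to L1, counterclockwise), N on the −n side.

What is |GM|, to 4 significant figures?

37.61

Tangency of A1 to both parallel lines with radius 11.2 puts S and N at G ± 11.2·n: S = (3.480, 10.65), N = (-3.480, -10.65). Equal radii place M and L the same way about B: M = B + 11.2·n = (37.60, -0.5075), L = B − 11.2·n = (30.64, -21.80). Then |GM| = |M − G| = 37.61.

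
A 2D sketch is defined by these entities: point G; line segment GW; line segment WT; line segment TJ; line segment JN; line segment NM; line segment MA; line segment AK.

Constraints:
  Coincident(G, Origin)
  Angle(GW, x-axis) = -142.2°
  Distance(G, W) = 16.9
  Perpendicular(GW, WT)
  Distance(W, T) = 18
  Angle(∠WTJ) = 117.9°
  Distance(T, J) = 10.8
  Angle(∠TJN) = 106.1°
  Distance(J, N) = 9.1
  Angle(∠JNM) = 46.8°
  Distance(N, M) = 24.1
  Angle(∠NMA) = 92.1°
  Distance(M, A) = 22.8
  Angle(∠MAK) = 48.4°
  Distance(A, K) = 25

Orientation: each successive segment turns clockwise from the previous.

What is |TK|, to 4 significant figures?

11.43

∠NMA = 92.1° gives MA at 130.7° from the x-axis; with |MA| = 22.8, A = (-44.64, 14.66). ∠MAK = 48.4° gives AK at -0.9000° from the x-axis; with |AK| = 25.0, K = (-19.64, 14.27). Then |TK| = |K − T| = 11.43.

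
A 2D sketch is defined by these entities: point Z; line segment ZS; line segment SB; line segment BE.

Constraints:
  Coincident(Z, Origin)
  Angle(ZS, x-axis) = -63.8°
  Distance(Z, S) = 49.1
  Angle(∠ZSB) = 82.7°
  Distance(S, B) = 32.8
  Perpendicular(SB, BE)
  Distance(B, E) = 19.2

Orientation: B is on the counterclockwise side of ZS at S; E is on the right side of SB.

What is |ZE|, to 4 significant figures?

72.91

Z is at the origin; ZS runs at -63.8° with length 49.1, so S = 49.1·(cos -63.8°, sin -63.8°) = (21.68, -44.06). ∠ZSB = 82.7°, so SB runs at -63.8° + (180° − 82.7°) = 33.50° from the x-axis; with |SB| = 32.8, B = S + 32.8·(cos 33.50°, sin 33.50°) = (49.03, -25.95). The perpendicularity gives BE at right angles to SB; with |BE| = 19.2 on the right of SB, E = B + 19.2·(0.5519, -0.8339) = (59.63, -41.96). Then |ZE| = |E − Z| = 72.91.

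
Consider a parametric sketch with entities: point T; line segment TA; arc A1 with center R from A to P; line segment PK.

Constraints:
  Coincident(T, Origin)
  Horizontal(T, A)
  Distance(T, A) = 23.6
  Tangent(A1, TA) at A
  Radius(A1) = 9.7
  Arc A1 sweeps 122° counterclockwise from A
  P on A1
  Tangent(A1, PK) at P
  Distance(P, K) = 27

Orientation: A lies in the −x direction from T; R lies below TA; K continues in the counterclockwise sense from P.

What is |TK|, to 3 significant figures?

41.6

T is at the origin; T and A share the same y with |TA| = 23.6 and A on the −x side, so A = (-23.6, 0.00). Since A1 is tangent to TA there, RA ⟂ TA, so R = A + (0, -9.7) = (-23.6, -9.70). On A1, A sits at bearing 90° from R; a 122° counterclockwise sweep puts P at bearing 212°, so P = R + 9.7·(cos 212°, sin 212°) = (-31.8, -14.8). Tangency of A1 to PK means the radius RP is perpendicular to PK, so PK runs along (−sin 212°, cos 212°); with |PK| = 27.0, K = (-17.5, -37.7). Then |TK| = |K − T| = 41.6.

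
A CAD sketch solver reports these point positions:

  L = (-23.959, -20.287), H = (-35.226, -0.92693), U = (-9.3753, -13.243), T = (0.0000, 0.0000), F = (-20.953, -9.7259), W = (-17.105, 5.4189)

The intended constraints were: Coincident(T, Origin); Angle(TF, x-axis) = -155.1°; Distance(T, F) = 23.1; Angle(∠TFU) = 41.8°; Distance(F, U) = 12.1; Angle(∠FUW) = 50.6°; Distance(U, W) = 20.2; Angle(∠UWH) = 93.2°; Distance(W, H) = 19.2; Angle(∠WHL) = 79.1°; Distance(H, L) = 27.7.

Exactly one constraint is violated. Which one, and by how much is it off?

Distance(H, L) = 27.7 — off by 5.30.

T = (0.00, 0.00) ✓; TF at -155.1° ✓; |TF| = 23.10 ✓; ∠TFU = 41.80° ✓; |FU| = 12.10 ✓; ∠FUW = 50.60° ✓; |UW| = 20.20 ✓; ∠UWH = 93.20° ✓; |WH| = 19.20 ✓; ∠WHL = 79.10° ✓; |HL| = 22.40 ✗.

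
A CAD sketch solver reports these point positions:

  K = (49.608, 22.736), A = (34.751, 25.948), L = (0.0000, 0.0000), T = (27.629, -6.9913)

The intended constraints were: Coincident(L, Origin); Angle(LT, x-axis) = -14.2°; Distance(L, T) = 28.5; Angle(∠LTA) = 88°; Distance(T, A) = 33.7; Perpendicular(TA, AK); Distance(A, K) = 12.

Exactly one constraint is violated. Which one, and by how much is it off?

Distance(A, K) = 12 — off by 3.20.

L = (0.00, 0.00) ✓; LT at -14.20° ✓; |LT| = 28.50 ✓; ∠LTA = 88.00° ✓; |TA| = 33.70 ✓; ∠(TA, AK) = 90.00° ✓; |AK| = 15.20 ✗.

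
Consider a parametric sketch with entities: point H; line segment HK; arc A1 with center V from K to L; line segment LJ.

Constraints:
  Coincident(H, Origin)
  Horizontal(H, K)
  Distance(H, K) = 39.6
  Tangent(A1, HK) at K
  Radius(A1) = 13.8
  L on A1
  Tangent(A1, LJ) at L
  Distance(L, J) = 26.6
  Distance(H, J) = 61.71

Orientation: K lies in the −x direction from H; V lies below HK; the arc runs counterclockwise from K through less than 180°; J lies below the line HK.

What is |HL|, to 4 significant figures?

55.74

H is at the origin; H and K share the same y with |HK| = 39.6 and K on the −x side, so K = (-39.60, 0.000). A1 meets HK tangentially, so VK is at right angles to HK, so V = K + (0, -13.8) = (-39.60, -13.80). Since VL ⟂ LJ (tangency), |VJ| = √(13.8² + 26.6²) = 29.97 regardless of where L sits on A1. So J lies on both circle(H, 61.71) and circle(V, 29.97); the below-HK intersection is J = (-43.80, -43.47). L is the foot of the tangent from J: L = (-52.62, -18.38).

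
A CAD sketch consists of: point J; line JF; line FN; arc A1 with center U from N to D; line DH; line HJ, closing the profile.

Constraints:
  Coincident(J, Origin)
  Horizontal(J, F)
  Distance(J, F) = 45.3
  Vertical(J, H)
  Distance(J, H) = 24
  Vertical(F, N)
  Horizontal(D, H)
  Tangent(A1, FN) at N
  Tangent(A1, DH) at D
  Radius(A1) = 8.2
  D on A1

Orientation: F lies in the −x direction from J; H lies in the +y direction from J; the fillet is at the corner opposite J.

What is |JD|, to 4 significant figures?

44.19

J is at the origin; JF is horizontal with |JF| = 45.3 and F on the −x side, so F = (-45.30, 0.000). J and H share the same x with |JH| = 24.0 and H on the +y side, so H = (0.000, 24.00). The virtual corner opposite J is at (-45.30, 24.00). Tangency of A1 to FN means the radius UN is perpendicular to FN and the tangent condition forces UD to be normal to DH, with radius 8.2, so the center U sits 8.2 in from both sides at U = (-37.10, 15.80). That places the tangent points at N = (-45.30, 15.80) on FN and D = (-37.10, 24.00) on DH. Then |JD| = |D − J| = 44.19.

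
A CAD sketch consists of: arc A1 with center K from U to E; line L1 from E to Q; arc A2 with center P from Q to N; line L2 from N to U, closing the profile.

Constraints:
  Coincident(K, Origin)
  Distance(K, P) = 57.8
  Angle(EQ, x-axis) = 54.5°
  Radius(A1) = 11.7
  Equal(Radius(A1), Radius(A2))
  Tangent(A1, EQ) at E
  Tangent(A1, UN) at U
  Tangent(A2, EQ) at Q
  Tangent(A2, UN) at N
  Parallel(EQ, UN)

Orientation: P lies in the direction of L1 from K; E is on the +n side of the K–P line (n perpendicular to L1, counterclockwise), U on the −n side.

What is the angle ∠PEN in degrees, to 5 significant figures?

10.597°

The slot axis is L1's direction at 54.5°, so u = (cos 54.5°, sin 54.5°) = (0.58070, 0.81412) and n = (−sin 54.5°, cos 54.5°) = (-0.81412, 0.58070). K is at the origin and P lies 57.8 along u from K, so P = 57.8·u = (33.565, 47.056). Tangency of A1 to both parallel lines with radius 11.7 puts E and U at K ± 11.7·n: E = (-9.5252, 6.7942), U = (9.5252, -6.7942). Equal radii place Q and N the same way about P: Q = P + 11.7·n = (24.039, 53.850), N = P − 11.7·n = (43.090, 40.262). Then cos ∠PEN = EP·EN / (|EP||EN|), giving 10.597°.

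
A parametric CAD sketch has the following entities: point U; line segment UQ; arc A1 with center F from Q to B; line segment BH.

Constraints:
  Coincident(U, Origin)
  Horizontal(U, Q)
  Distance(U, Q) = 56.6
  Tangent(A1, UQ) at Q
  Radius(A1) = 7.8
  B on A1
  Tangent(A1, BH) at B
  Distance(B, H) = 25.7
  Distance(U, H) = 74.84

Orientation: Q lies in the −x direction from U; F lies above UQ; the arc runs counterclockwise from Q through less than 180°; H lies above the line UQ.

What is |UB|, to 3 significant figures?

52.3

U is at the origin; U and Q share the same y with |UQ| = 56.6 and Q on the −x side, so Q = (-56.6, 0.00). The tangent condition forces FQ to be normal to UQ, so F = Q + (0, 7.8) = (-56.6, 7.80). Since FB ⟂ BH (tangency), |FH| = √(7.8² + 25.7²) = 26.9 regardless of where B sits on A1. So H lies on both circle(U, 74.84) and circle(F, 26.9); the above-UQ intersection is H = (-67.5, 32.4). B is the foot of the tangent from H: B = (-50.7, 12.9).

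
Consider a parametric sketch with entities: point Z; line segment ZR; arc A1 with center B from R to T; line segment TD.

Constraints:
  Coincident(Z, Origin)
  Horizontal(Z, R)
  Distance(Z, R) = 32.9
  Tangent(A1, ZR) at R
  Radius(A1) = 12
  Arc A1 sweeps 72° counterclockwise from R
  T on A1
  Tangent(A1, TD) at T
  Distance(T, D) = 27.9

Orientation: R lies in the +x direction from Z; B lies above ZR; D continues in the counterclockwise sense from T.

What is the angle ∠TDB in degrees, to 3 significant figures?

23.3°

On A1, R sits at bearing -90° from B; a 72° counterclockwise sweep puts T at bearing -18°, so T = B + 12.0·(cos -18°, sin -18°) = (44.3, 8.29). A1 meets TD tangentially, so BT is at right angles to TD, so TD runs along (−sin -18°, cos -18°); with |TD| = 27.9, D = (52.9, 34.8). Then cos ∠TDB = DT·DB / (|DT||DB|), giving 23.3°.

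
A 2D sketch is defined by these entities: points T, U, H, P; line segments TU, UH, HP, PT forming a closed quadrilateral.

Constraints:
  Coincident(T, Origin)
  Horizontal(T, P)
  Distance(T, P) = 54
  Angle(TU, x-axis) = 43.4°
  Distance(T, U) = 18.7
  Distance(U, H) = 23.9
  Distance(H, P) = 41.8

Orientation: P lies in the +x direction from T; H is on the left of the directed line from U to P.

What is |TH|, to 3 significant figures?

42.4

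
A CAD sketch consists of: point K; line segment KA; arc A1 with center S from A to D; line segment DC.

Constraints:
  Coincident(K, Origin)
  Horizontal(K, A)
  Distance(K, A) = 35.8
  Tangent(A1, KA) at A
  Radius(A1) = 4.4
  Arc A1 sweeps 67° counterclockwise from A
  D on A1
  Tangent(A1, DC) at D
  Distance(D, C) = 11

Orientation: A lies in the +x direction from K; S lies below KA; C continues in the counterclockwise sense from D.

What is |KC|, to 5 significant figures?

30.292

On A1, A sits at bearing 90° from S; a 67° counterclockwise sweep puts D at bearing 157°, so D = S + 4.4·(cos 157°, sin 157°) = (31.750, -2.6808). A1 meets DC tangentially, so SD is at right angles to DC, so DC runs along (−sin 157°, cos 157°); with |DC| = 11.0, C = (27.452, -12.806). Then |KC| = |C − K| = 30.292.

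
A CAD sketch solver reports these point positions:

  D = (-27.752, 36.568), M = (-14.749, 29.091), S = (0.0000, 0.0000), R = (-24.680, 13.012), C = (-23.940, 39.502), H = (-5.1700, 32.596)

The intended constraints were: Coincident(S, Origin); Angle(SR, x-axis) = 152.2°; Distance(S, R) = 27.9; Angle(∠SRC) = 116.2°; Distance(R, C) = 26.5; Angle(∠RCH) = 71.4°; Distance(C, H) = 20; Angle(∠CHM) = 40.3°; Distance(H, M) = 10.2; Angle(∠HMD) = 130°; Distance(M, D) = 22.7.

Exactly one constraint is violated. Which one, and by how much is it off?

Distance(M, D) = 22.7 — off by 7.70.

S = (0.00, 0.00) ✓; SR at 152.2° ✓; |SR| = 27.90 ✓; ∠SRC = 116.2° ✓; |RC| = 26.50 ✓; ∠RCH = 71.40° ✓; |CH| = 20.00 ✓; ∠CHM = 40.30° ✓; |HM| = 10.20 ✓; ∠HMD = 130.0° ✓; |MD| = 15.00 ✗.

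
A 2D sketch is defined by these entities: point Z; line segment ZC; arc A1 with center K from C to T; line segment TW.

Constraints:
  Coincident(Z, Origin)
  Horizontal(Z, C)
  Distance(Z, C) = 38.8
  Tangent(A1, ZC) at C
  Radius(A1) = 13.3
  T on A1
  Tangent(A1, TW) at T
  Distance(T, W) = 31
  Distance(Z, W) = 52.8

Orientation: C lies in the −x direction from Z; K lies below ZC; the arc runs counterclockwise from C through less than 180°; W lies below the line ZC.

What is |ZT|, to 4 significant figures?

53.45

Z is at the origin; ZC is horizontal with |ZC| = 38.8 and C on the −x side, so C = (-38.80, 0.000). Since A1 is tangent to ZC there, KC ⟂ ZC, so K = C + (0, -13.3) = (-38.80, -13.30). Since KT ⟂ TW (tangency), |KW| = √(13.3² + 31.0²) = 33.73 regardless of where T sits on A1. So W lies on both circle(Z, 52.8) and circle(K, 33.73); the below-ZC intersection is W = (-27.49, -45.08). T is the foot of the tangent from W: T = (-48.56, -22.34).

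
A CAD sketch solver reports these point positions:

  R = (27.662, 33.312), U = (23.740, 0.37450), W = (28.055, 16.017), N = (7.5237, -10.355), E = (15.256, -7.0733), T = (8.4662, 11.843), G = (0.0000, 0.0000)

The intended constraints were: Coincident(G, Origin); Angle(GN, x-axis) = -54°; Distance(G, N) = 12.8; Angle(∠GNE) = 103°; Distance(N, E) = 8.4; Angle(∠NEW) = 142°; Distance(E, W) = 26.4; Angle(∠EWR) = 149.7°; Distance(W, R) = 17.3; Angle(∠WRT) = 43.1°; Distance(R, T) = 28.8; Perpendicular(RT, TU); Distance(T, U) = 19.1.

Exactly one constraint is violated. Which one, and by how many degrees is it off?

Perpendicular(RT, TU) — off by 4.90°.

G = (0.00, 0.00) ✓; GN at -54.00° ✓; |GN| = 12.80 ✓; ∠GNE = 103.0° ✓; |NE| = 8.400 ✓; ∠NEW = 142.0° ✓; |EW| = 26.40 ✓; ∠EWR = 149.7° ✓; |WR| = 17.30 ✓; ∠WRT = 43.10° ✓; |RT| = 28.80 ✓; ∠(RT, TU) = 94.90° ✗; |TU| = 19.10 ✓.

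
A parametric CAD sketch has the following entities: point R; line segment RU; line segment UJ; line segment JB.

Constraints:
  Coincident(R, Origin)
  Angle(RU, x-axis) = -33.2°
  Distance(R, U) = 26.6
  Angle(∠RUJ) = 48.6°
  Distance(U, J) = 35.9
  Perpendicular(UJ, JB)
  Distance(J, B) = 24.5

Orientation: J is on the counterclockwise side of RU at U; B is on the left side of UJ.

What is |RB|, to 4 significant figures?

18.87

R is at the origin; RU runs at -33.2° with length 26.6, so U = 26.6·(cos -33.2°, sin -33.2°) = (22.26, -14.57). ∠RUJ = 48.6°, so UJ runs at -33.2° + (180° − 48.6°) = 98.20° from the x-axis; with |UJ| = 35.9, J = U + 35.9·(cos 98.20°, sin 98.20°) = (17.14, 20.97). UJ ⟂ JB; with |JB| = 24.5 on the left of UJ, B = J + 24.5·(-0.9898, -0.1426) = (-7.112, 17.47). Then |RB| = |B − R| = 18.87.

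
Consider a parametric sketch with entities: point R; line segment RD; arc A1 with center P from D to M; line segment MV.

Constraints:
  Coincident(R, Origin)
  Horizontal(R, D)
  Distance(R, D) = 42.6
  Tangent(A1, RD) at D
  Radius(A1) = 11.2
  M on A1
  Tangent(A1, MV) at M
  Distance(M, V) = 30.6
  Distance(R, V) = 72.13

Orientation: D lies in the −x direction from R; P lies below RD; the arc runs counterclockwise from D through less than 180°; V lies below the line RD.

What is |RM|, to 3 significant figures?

54.0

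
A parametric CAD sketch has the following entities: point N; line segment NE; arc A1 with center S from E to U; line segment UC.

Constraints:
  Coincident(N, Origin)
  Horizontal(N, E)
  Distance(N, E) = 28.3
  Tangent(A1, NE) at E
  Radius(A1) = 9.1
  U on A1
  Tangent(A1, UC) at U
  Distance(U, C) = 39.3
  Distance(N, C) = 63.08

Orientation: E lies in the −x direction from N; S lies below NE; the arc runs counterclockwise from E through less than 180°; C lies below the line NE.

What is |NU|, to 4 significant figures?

38.18

N is at the origin; N and E share the same y with |NE| = 28.3 and E on the −x side, so E = (-28.30, 0.000). Tangency of A1 to NE means the radius SE is perpendicular to NE, so S = E + (0, -9.1) = (-28.30, -9.100). Since SU ⟂ UC (tangency), |SC| = √(9.1² + 39.3²) = 40.34 regardless of where U sits on A1. So C lies on both circle(N, 63.08) and circle(S, 40.34); the below-NE intersection is C = (-42.04, -47.03). U is the foot of the tangent from C: U = (-37.33, -8.010).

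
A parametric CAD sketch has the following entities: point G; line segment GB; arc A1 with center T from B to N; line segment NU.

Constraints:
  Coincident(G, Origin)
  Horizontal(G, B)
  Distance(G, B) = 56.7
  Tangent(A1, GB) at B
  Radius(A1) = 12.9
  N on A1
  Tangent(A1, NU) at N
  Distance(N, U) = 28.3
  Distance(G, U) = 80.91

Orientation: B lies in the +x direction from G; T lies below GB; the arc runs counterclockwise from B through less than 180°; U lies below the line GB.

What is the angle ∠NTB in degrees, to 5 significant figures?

139.11°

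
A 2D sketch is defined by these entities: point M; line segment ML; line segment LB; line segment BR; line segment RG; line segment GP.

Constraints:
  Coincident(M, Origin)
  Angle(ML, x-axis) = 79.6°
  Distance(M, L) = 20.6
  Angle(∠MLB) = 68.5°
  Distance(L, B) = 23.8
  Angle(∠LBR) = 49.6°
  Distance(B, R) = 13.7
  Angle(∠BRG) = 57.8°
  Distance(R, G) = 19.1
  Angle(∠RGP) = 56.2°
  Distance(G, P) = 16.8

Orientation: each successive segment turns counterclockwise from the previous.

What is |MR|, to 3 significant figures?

11.4

M is at the origin; ML runs at 79.6° with length 20.6, so L = (3.72, 20.3). ∠MLB = 68.5° gives LB at -169° from the x-axis; with |LB| = 23.8, B = (-19.6, 15.7). ∠LBR = 49.6° gives BR at -38.5° from the x-axis; with |BR| = 13.7, R = (-8.91, 7.15). Then |MR| = |R − M| = 11.4.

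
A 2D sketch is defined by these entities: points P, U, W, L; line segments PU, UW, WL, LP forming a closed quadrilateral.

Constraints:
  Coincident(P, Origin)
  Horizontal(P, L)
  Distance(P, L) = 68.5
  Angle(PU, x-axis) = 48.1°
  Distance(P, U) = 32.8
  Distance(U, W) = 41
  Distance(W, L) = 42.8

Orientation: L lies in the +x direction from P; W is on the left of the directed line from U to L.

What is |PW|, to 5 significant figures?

72.325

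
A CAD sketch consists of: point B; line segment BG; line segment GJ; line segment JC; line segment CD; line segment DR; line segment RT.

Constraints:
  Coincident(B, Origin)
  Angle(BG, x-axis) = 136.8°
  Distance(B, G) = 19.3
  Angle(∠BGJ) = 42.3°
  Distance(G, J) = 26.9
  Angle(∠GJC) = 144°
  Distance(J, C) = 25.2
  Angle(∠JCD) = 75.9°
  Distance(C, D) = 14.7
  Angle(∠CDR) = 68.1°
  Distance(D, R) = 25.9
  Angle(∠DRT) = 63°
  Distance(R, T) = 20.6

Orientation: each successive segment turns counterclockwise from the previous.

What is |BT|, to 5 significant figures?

35.559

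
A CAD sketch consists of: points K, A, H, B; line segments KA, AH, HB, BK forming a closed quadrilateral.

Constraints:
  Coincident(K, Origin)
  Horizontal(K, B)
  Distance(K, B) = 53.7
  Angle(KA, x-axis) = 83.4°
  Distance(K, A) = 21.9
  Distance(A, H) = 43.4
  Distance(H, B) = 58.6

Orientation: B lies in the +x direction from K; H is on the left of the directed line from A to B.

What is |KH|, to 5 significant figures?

62.603

K is at the origin; KB is horizontal with |KB| = 53.7 and B in +x, so B = (53.7, 0). KA runs at 83.4° with |KA| = 21.9, so A = (2.5171, 21.755). H is determined by |AH| = 43.4 and |HB| = 58.6 together: it lies at the intersection of circle(A, 43.4) and circle(B, 58.6). With |AB| = 55.614, the foot of the radical line on AB is 13.868 from A and the perpendicular offset is √(43.4² − 13.868²) = 41.125. Taking the left-of-AB solution: H = (31.367, 54.178).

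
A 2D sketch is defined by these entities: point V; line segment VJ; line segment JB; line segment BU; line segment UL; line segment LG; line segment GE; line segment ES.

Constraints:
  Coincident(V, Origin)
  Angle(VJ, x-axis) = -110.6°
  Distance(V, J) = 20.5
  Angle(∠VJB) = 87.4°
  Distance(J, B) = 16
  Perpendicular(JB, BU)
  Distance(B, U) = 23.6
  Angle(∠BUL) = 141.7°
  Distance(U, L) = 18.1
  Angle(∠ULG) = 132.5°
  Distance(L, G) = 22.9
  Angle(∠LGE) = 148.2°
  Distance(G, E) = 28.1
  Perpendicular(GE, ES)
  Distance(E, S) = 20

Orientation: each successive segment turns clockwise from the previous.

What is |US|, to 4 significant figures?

51.87

V is at the origin; VJ runs at -110.6° with length 20.5, so J = (-7.213, -19.19). ∠VJB = 87.4° gives JB at 156.8° from the x-axis; with |JB| = 16.0, B = (-21.92, -12.89). JB ⟂ BU, so BU runs at 66.80°; with |BU| = 23.6, U = (-12.62, 8.805). ∠BUL = 141.7° gives UL at 28.50° from the x-axis; with |UL| = 18.1, L = (3.285, 17.44). ∠ULG = 132.5° gives LG at -19.00° from the x-axis; with |LG| = 22.9, G = (24.94, 9.987). ∠LGE = 148.2° gives GE at -50.80° from the x-axis; with |GE| = 28.1, E = (42.70, -11.79). The perpendicularity gives ES at right angles to GE, so ES runs at -140.8°; with |ES| = 20.0, S = (27.20, -24.43). Then |US| = |S − U| = 51.87.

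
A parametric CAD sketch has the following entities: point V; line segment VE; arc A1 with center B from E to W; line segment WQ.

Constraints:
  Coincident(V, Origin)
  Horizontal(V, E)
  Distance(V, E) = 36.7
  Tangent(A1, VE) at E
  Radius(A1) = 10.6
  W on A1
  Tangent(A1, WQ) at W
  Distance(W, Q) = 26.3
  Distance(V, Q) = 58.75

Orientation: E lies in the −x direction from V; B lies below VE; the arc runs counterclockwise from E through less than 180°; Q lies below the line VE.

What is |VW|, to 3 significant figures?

48.6

Checks: |BW| = 10.60 ✓; ∠(BW, WQ) = 90.00° ✓; |WQ| = 26.30 ✓; |VQ| = 58.75 ✓.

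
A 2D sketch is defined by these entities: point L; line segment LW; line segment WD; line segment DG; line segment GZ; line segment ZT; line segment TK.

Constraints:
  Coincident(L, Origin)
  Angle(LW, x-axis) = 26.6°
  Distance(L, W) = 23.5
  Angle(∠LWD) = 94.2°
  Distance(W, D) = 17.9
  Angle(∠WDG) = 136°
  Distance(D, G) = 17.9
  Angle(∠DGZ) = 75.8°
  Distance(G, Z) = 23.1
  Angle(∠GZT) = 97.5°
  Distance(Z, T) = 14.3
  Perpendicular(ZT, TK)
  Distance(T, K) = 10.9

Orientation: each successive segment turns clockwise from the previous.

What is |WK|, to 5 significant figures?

12.440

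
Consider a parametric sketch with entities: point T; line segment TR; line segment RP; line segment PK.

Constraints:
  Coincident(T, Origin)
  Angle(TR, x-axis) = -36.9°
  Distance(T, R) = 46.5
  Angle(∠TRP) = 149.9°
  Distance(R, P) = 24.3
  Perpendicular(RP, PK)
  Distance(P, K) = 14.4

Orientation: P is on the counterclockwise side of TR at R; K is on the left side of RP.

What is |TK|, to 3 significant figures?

65.1

T is at the origin; TR runs at -36.9° with length 46.5, so R = 46.5·(cos -36.9°, sin -36.9°) = (37.2, -27.9). ∠TRP = 149.9°, so RP runs at -36.9° + (180° − 149.9°) = -6.80° from the x-axis; with |RP| = 24.3, P = R + 24.3·(cos -6.80°, sin -6.80°) = (61.3, -30.8). RP is perpendicular to PK; with |PK| = 14.4 on the left of RP, K = P + 14.4·(0.118, 0.993) = (63.0, -16.5). Then |TK| = |K − T| = 65.1.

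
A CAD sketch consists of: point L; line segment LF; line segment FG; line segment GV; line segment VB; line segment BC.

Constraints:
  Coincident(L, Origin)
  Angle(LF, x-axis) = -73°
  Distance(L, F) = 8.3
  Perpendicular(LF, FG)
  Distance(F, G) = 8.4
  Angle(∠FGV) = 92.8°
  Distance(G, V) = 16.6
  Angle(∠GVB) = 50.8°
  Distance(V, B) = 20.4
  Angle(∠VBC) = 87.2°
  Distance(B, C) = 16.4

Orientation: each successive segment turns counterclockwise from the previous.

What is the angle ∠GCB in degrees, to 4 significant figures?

71.69°

∠GVB = 50.8° gives VB at -126.6° from the x-axis; with |VB| = 20.4, B = (-5.775, -5.766). ∠VBC = 87.2° gives BC at -33.80° from the x-axis; with |BC| = 16.4, C = (7.853, -14.89). Then cos ∠GCB = CG·CB / (|CG||CB|), giving 71.69°.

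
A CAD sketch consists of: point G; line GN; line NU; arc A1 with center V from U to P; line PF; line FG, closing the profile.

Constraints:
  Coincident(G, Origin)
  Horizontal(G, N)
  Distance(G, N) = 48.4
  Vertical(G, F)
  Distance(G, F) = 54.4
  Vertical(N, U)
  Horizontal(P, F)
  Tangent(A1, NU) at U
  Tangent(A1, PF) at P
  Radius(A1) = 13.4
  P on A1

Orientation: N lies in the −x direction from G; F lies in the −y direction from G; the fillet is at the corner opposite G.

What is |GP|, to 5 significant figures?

64.687

G is at the origin; GN is horizontal with |GN| = 48.4 and N on the −x side, so N = (-48.400, 0.0000). G and F share the same x with |GF| = 54.4 and F on the −y side, so F = (0.0000, -54.400). The virtual corner opposite G is at (-48.400, -54.400). A1 meets NU tangentially, so VU is at right angles to NU and A1 meets PF tangentially, so VP is at right angles to PF, with radius 13.4, so the center V sits 13.4 in from both sides at V = (-35.000, -41.000). That places the tangent points at U = (-48.400, -41.000) on NU and P = (-35.000, -54.400) on PF. Then |GP| = |P − G| = 64.687.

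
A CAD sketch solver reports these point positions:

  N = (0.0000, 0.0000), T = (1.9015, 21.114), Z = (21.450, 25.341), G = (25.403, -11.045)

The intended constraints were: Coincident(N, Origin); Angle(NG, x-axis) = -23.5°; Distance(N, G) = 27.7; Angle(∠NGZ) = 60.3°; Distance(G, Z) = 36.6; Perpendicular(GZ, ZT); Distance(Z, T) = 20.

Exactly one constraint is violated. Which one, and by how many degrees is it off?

Perpendicular(GZ, ZT) — off by 6.00°.

N = (0.00, 0.00) ✓; NG at -23.50° ✓; |NG| = 27.70 ✓; ∠NGZ = 60.30° ✓; |GZ| = 36.60 ✓; ∠(GZ, ZT) = 96.00° ✗; |ZT| = 20.00 ✓.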